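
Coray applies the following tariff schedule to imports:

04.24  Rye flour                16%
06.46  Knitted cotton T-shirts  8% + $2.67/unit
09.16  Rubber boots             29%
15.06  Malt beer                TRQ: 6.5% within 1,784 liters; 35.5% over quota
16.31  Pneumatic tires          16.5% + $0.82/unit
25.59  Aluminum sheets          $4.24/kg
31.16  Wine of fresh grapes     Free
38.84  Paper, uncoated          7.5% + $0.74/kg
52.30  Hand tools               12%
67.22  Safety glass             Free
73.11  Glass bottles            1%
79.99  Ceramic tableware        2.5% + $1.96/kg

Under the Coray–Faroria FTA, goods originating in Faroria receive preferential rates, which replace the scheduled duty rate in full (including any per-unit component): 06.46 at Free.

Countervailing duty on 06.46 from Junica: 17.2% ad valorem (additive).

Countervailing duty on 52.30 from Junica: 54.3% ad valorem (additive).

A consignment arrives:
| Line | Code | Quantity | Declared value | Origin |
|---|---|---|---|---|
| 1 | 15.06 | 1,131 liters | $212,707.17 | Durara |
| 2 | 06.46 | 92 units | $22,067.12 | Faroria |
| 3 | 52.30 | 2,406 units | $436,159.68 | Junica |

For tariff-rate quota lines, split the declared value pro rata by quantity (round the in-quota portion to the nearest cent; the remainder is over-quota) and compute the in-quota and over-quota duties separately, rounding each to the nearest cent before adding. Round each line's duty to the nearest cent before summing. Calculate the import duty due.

Line 1 (15.06, Durara, 1,131 liters, $212,707.17):
Code 15.06 is under a tariff-rate quota (threshold 1,784 liters). Quantity 1,131 liters is within the quota, so the in-quota rate 6.5% applies to the full value.
Duty = $212,707.17 × 6.5% = $13,825.97.
Line 2 (06.46, Faroria, 92 units, $22,067.12):
Base rate for 06.46 is 8% + $2.67/unit.
Origin Faroria qualifies under the Coray–Faroria agreement and 06.46 is covered: preferential rate Free applies instead.
The additional-duty order on 06.46 targets Junica, not Faroria; it does not apply.
Duty = $22,067.12 × 0% = $0.00.
Line 3 (52.30, Junica, 2,406 units, $436,159.68):
Base rate for 52.30 is 12%.
Additional duty on 52.30 from Junica: +54.3%. Applied ad valorem rate: 12% + 54.3% = 66.3%.
Duty = $436,159.68 × 66.3% = $289,173.87.
Total = $13,825.97 + $0.00 + $289,173.87 = $302,999.84.

$302,999.84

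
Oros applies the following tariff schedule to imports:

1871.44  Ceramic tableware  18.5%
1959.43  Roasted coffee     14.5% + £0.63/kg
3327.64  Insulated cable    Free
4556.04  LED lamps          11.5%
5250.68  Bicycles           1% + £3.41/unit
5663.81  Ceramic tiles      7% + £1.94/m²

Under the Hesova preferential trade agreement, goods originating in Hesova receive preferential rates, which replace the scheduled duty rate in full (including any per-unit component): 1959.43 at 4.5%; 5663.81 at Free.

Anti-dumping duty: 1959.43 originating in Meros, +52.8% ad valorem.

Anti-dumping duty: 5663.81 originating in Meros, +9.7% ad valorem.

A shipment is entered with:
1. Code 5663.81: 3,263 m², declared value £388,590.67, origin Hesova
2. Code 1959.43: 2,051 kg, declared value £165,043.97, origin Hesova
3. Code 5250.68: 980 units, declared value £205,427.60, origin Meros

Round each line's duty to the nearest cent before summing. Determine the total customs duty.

Line 1 (5663.81, Hesova, 3,263 m², £388,590.67):
Base rate for 5663.81 is 7% + £1.94/m².
Origin Hesova qualifies under the Oros–Hesova agreement and 5663.81 is covered: preferential rate Free applies instead.
The additional-duty order on 5663.81 targets Meros, not Hesova; it does not apply.
Duty = £388,590.67 × 0% = £0.00.
Line 2 (1959.43, Hesova, 2,051 kg, £165,043.97):
Base rate for 1959.43 is 14.5% + £0.63/kg.
Origin Hesova qualifies under the Oros–Hesova agreement and 1959.43 is covered: preferential rate 4.5% applies instead.
The additional-duty order on 1959.43 targets Meros, not Hesova; it does not apply.
Duty = £165,043.97 × 4.5% = £7,426.98.
Line 3 (5250.68, Meros, 980 units, £205,427.60):
Base rate for 5250.68 is 1% + £3.41/unit.
Duty = £205,427.60 × 1% + 980 × £3.41 = £5,396.08.
Total = £0.00 + £7,426.98 + £5,396.08 = £12,823.06.

£12,823.06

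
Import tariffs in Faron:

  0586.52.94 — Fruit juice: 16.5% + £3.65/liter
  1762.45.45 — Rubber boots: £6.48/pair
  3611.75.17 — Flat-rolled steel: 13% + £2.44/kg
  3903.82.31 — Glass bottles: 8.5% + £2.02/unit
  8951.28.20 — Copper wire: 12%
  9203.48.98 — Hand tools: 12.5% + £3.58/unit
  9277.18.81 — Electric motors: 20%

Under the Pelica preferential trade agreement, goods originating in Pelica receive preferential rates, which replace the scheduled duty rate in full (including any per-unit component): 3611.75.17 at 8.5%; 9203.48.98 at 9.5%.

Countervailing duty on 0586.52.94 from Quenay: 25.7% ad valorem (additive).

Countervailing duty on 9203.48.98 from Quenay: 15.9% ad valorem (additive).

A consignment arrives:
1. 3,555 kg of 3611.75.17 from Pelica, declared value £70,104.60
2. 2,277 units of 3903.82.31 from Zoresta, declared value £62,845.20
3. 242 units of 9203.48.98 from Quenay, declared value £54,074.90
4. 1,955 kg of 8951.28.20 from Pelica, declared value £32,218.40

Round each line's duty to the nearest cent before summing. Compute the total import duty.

£35,990.11

Line 1 (3611.75.17, Pelica, 3,555 kg, £70,104.60):
Base rate for 3611.75.17 is 13% + £2.44/kg.
Origin Pelica qualifies under the Faron–Pelica agreement and 3611.75.17 is covered: preferential rate 8.5% applies instead.
Duty = £70,104.60 × 8.5% = £5,958.89.
Line 2 (3903.82.31, Zoresta, 2,277 units, £62,845.20):
Base rate for 3903.82.31 is 8.5% + £2.02/unit.
Duty = £62,845.20 × 8.5% + 2,277 × £2.02 = £9,941.38.
Line 3 (9203.48.98, Quenay, 242 units, £54,074.90):
Base rate for 9203.48.98 is 12.5% + £3.58/unit.
9203.48.98 has an FTA preferential rate, but origin Quenay is not Pelica; base rate stands.
Additional duty on 9203.48.98 from Quenay: +15.9%. Applied ad valorem rate: 12.5% + 15.9% = 28.4%.
Duty = £54,074.90 × 28.4% + 242 × £3.58 = £16,223.63.
Line 4 (8951.28.20, Pelica, 1,955 kg, £32,218.40):
Base rate for 8951.28.20 is 12%.
Origin Pelica is the FTA partner but 8951.28.20 is not on the preference list; base rate stands.
Duty = £32,218.40 × 12% = £3,866.21.
Total = £5,958.89 + £9,941.38 + £16,223.63 + £3,866.21 = £35,990.11.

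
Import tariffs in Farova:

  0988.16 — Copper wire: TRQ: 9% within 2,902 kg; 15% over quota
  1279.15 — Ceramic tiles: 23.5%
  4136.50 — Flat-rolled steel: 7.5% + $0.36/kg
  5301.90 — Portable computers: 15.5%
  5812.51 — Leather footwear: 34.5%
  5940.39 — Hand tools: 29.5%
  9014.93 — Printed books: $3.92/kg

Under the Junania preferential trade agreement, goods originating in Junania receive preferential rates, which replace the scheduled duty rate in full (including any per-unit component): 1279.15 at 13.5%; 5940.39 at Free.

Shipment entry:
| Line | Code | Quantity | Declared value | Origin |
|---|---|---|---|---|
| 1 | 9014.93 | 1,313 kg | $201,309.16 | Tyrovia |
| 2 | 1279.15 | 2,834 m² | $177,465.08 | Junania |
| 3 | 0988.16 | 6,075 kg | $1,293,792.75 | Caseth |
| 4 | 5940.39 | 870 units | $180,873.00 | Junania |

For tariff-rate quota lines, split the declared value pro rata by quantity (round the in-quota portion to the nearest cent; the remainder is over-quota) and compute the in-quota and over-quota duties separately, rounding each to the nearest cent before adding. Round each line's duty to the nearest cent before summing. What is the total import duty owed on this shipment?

Line 1 (9014.93, Tyrovia, 1,313 kg, $201,309.16):
Base rate for 9014.93 is $3.92/kg.
Duty = 1,313 × $3.92 = $5,146.96.
Line 2 (1279.15, Junania, 2,834 m², $177,465.08):
Base rate for 1279.15 is 23.5%.
Origin Junania qualifies under the Farova–Junania agreement and 1279.15 is covered: preferential rate 13.5% applies instead.
Duty = $177,465.08 × 13.5% = $23,957.79.
Line 3 (0988.16, Caseth, 6,075 kg, $1,293,792.75):
Code 0988.16 is under a tariff-rate quota (threshold 2,902 kg). In-quota: 2,902 kg at 9%; over-quota: 3,173 kg at 15%.
Pro-rata value split: in-quota = $1,293,792.75 × 2,902/6,075 = $618,038.94; over-quota = $1,293,792.75 − $618,038.94 = $675,753.81.
In-quota duty = $618,038.94 × 9% = $55,623.50. Over-quota duty = $675,753.81 × 15% = $101,363.07.
Line duty = $55,623.50 + $101,363.07 = $156,986.57.
Line 4 (5940.39, Junania, 870 units, $180,873.00):
Base rate for 5940.39 is 29.5%.
Origin Junania qualifies under the Farova–Junania agreement and 5940.39 is covered: preferential rate Free applies instead.
Duty = $180,873.00 × 0% = $0.00.
Total = $5,146.96 + $23,957.79 + $156,986.57 + $0.00 = $186,091.32.

$186,091.32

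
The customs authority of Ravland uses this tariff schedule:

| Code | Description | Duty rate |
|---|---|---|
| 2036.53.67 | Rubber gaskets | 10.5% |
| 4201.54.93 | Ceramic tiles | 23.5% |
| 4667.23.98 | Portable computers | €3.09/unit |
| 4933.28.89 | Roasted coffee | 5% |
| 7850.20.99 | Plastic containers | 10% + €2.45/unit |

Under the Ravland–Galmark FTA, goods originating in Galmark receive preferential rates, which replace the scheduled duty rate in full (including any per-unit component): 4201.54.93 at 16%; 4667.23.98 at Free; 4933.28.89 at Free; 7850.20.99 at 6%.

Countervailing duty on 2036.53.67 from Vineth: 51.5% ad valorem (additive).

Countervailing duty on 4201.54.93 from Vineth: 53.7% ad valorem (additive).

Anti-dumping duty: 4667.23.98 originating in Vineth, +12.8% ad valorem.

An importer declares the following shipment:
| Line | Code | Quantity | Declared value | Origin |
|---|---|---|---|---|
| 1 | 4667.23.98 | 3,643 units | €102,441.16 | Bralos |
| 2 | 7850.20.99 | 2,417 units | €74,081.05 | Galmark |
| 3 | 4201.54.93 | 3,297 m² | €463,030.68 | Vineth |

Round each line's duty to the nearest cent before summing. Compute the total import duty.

Line 1 (4667.23.98, Bralos, 3,643 units, €102,441.16):
Base rate for 4667.23.98 is €3.09/unit.
4667.23.98 has an FTA preferential rate, but origin Bralos is not Galmark; base rate stands.
The additional-duty order on 4667.23.98 targets Vineth, not Bralos; it does not apply.
Duty = 3,643 × €3.09 = €11,256.87.
Line 2 (7850.20.99, Galmark, 2,417 units, €74,081.05):
Base rate for 7850.20.99 is 10% + €2.45/unit.
Origin Galmark qualifies under the Ravland–Galmark agreement and 7850.20.99 is covered: preferential rate 6% applies instead.
Duty = €74,081.05 × 6% = €4,444.86.
Line 3 (4201.54.93, Vineth, 3,297 m², €463,030.68):
Base rate for 4201.54.93 is 23.5%.
4201.54.93 has an FTA preferential rate, but origin Vineth is not Galmark; base rate stands.
Additional duty on 4201.54.93 from Vineth: +53.7%. Applied ad valorem rate: 23.5% + 53.7% = 77.2%.
Duty = €463,030.68 × 77.2% = €357,459.68.
Total = €11,256.87 + €4,444.86 + €357,459.68 = €373,161.41.

€373,161.41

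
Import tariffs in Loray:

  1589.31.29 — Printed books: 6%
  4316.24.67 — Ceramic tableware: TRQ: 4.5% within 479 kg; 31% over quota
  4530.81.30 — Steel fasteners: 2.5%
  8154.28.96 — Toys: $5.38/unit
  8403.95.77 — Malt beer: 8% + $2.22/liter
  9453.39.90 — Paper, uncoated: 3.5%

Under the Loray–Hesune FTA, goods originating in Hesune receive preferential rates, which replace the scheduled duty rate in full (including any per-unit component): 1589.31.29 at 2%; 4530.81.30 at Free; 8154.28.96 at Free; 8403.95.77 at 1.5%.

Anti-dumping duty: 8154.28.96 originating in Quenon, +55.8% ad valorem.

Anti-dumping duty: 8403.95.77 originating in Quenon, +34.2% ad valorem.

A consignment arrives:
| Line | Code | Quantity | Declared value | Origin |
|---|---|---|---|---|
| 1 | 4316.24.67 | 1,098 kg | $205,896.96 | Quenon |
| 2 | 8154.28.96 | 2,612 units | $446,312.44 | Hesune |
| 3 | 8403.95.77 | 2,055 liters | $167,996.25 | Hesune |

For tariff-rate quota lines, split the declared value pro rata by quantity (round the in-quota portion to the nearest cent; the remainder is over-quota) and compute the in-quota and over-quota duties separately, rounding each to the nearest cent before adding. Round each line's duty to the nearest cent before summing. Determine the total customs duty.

Line 1 (4316.24.67, Quenon, 1,098 kg, $205,896.96):
Code 4316.24.67 is under a tariff-rate quota (threshold 479 kg). In-quota: 479 kg at 4.5%; over-quota: 619 kg at 31%.
Pro-rata value split: in-quota = $205,896.96 × 479/1,098 = $89,822.08; over-quota = $205,896.96 − $89,822.08 = $116,074.88.
In-quota duty = $89,822.08 × 4.5% = $4,041.99. Over-quota duty = $116,074.88 × 31% = $35,983.21.
Line duty = $4,041.99 + $35,983.21 = $40,025.20.
Line 2 (8154.28.96, Hesune, 2,612 units, $446,312.44):
Base rate for 8154.28.96 is $5.38/unit.
Origin Hesune qualifies under the Loray–Hesune agreement and 8154.28.96 is covered: preferential rate Free applies instead.
The additional-duty order on 8154.28.96 targets Quenon, not Hesune; it does not apply.
Duty = $446,312.44 × 0% = $0.00.
Line 3 (8403.95.77, Hesune, 2,055 liters, $167,996.25):
Base rate for 8403.95.77 is 8% + $2.22/liter.
Origin Hesune qualifies under the Loray–Hesune agreement and 8403.95.77 is covered: preferential rate 1.5% applies instead.
The additional-duty order on 8403.95.77 targets Quenon, not Hesune; it does not apply.
Duty = $167,996.25 × 1.5% = $2,519.94.
Total = $40,025.20 + $0.00 + $2,519.94 = $42,545.14.

$42,545.14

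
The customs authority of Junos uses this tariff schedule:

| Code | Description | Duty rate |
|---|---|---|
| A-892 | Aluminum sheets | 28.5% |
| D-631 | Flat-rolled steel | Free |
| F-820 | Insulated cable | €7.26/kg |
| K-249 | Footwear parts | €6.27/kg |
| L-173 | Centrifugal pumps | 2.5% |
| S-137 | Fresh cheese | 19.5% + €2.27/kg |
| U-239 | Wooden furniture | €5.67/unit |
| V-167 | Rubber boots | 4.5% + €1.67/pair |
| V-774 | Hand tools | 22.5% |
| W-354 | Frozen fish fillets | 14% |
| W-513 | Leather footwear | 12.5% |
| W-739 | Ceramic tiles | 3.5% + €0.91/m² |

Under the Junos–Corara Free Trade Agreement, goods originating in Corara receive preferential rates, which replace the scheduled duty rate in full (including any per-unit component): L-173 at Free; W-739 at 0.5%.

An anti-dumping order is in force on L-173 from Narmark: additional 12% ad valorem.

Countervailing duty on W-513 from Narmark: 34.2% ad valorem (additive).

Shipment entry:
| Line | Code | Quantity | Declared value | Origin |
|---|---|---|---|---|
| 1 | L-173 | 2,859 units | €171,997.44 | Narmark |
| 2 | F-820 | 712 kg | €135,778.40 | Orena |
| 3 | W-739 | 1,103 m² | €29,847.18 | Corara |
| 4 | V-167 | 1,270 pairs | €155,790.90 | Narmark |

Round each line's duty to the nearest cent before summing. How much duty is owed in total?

€39,389.48

Line 1 (L-173, Narmark, 2,859 units, €171,997.44):
Base rate for L-173 is 2.5%.
L-173 has an FTA preferential rate, but origin Narmark is not Corara; base rate stands.
Additional duty on L-173 from Narmark: +12%. Applied ad valorem rate: 2.5% + 12% = 14.5%.
Duty = €171,997.44 × 14.5% = €24,939.63.
Line 2 (F-820, Orena, 712 kg, €135,778.40):
Base rate for F-820 is €7.26/kg.
Duty = 712 × €7.26 = €5,169.12.
Line 3 (W-739, Corara, 1,103 m², €29,847.18):
Base rate for W-739 is 3.5% + €0.91/m².
Origin Corara qualifies under the Junos–Corara agreement and W-739 is covered: preferential rate 0.5% applies instead.
Duty = €29,847.18 × 0.5% = €149.24.
Line 4 (V-167, Narmark, 1,270 pairs, €155,790.90):
Base rate for V-167 is 4.5% + €1.67/pair.
Duty = €155,790.90 × 4.5% + 1,270 × €1.67 = €9,131.49.
Total = €24,939.63 + €5,169.12 + €149.24 + €9,131.49 = €39,389.48.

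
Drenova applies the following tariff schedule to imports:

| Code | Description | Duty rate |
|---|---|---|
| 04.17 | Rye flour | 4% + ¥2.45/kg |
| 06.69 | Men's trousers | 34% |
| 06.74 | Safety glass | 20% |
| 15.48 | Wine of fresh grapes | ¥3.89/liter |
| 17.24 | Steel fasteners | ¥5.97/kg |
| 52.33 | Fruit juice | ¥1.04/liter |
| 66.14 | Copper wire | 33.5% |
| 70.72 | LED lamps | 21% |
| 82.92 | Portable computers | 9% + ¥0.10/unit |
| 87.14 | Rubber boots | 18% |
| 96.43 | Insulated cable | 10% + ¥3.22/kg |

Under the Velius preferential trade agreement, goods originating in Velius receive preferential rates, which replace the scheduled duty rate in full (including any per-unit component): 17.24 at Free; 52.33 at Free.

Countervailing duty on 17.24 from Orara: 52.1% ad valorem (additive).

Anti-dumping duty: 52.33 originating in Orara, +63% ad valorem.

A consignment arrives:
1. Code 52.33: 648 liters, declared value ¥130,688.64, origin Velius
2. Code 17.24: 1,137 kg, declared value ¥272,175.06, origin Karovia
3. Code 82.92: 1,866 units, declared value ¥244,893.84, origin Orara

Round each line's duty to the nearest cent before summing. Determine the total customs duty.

Line 1 (52.33, Velius, 648 liters, ¥130,688.64):
Base rate for 52.33 is ¥1.04/liter.
Origin Velius qualifies under the Drenova–Velius agreement and 52.33 is covered: preferential rate Free applies instead.
The additional-duty order on 52.33 targets Orara, not Velius; it does not apply.
Duty = ¥130,688.64 × 0% = ¥0.00.
Line 2 (17.24, Karovia, 1,137 kg, ¥272,175.06):
Base rate for 17.24 is ¥5.97/kg.
17.24 has an FTA preferential rate, but origin Karovia is not Velius; base rate stands.
The additional-duty order on 17.24 targets Orara, not Karovia; it does not apply.
Duty = 1,137 × ¥5.97 = ¥6,787.89.
Line 3 (82.92, Orara, 1,866 units, ¥244,893.84):
Base rate for 82.92 is 9% + ¥0.10/unit.
Duty = ¥244,893.84 × 9% + 1,866 × ¥0.10 = ¥22,227.05.
Total = ¥0.00 + ¥6,787.89 + ¥22,227.05 = ¥29,014.94.

¥29,014.94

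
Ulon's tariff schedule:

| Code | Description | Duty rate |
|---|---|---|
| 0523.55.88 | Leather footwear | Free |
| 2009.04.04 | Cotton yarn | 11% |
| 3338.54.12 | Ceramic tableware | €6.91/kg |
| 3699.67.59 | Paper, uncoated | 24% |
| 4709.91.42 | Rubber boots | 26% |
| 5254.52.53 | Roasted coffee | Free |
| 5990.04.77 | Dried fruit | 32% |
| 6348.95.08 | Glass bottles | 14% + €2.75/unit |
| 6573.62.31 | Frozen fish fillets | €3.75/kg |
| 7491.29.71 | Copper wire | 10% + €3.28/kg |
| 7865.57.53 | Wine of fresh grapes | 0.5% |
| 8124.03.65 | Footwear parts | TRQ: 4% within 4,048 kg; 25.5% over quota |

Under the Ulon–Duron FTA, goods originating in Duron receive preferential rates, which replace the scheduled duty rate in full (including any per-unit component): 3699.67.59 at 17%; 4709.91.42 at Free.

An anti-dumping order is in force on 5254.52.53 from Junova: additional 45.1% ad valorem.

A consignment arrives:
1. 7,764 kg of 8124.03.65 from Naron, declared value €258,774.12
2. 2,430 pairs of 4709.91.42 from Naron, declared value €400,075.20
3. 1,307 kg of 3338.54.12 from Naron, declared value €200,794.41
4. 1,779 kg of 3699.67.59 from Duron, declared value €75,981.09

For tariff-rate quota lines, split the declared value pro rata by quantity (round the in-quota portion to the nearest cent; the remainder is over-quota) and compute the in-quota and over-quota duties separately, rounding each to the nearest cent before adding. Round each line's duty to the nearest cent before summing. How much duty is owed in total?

€162,947.34

Line 1 (8124.03.65, Naron, 7,764 kg, €258,774.12):
Code 8124.03.65 is under a tariff-rate quota (threshold 4,048 kg). In-quota: 4,048 kg at 4%; over-quota: 3,716 kg at 25.5%.
Pro-rata value split: in-quota = €258,774.12 × 4,048/7,764 = €134,919.84; over-quota = €258,774.12 − €134,919.84 = €123,854.28.
In-quota duty = €134,919.84 × 4% = €5,396.79. Over-quota duty = €123,854.28 × 25.5% = €31,582.84.
Line duty = €5,396.79 + €31,582.84 = €36,979.63.
Line 2 (4709.91.42, Naron, 2,430 pairs, €400,075.20):
Base rate for 4709.91.42 is 26%.
4709.91.42 has an FTA preferential rate, but origin Naron is not Duron; base rate stands.
Duty = €400,075.20 × 26% = €104,019.55.
Line 3 (3338.54.12, Naron, 1,307 kg, €200,794.41):
Base rate for 3338.54.12 is €6.91/kg.
Duty = 1,307 × €6.91 = €9,031.37.
Line 4 (3699.67.59, Duron, 1,779 kg, €75,981.09):
Base rate for 3699.67.59 is 24%.
Origin Duron qualifies under the Ulon–Duron agreement and 3699.67.59 is covered: preferential rate 17% applies instead.
Duty = €75,981.09 × 17% = €12,916.79.
Total = €36,979.63 + €104,019.55 + €9,031.37 + €12,916.79 = €162,947.34.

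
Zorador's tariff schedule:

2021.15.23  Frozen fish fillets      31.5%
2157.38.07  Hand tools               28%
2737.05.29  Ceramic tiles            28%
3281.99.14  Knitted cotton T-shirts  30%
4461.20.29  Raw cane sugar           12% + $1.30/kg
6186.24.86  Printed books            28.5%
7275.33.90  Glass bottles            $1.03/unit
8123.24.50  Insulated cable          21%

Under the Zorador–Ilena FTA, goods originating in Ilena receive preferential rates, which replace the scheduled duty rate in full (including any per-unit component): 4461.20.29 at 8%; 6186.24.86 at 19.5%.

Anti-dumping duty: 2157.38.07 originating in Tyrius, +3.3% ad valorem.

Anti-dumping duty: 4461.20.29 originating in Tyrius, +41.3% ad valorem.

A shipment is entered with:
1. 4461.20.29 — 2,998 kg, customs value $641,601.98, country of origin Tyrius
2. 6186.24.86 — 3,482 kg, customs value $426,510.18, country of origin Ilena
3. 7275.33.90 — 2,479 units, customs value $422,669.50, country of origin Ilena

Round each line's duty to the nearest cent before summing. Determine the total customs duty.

$431,594.12

Line 1 (4461.20.29, Tyrius, 2,998 kg, $641,601.98):
Base rate for 4461.20.29 is 12% + $1.30/kg.
4461.20.29 has an FTA preferential rate, but origin Tyrius is not Ilena; base rate stands.
Additional duty on 4461.20.29 from Tyrius: +41.3%. Applied ad valorem rate: 12% + 41.3% = 53.3%.
Duty = $641,601.98 × 53.3% + 2,998 × $1.30 = $345,871.26.
Line 2 (6186.24.86, Ilena, 3,482 kg, $426,510.18):
Base rate for 6186.24.86 is 28.5%.
Origin Ilena qualifies under the Zorador–Ilena agreement and 6186.24.86 is covered: preferential rate 19.5% applies instead.
Duty = $426,510.18 × 19.5% = $83,169.49.
Line 3 (7275.33.90, Ilena, 2,479 units, $422,669.50):
Base rate for 7275.33.90 is $1.03/unit.
Origin Ilena is the FTA partner but 7275.33.90 is not on the preference list; base rate stands.
Duty = 2,479 × $1.03 = $2,553.37.
Total = $345,871.26 + $83,169.49 + $2,553.37 = $431,594.12.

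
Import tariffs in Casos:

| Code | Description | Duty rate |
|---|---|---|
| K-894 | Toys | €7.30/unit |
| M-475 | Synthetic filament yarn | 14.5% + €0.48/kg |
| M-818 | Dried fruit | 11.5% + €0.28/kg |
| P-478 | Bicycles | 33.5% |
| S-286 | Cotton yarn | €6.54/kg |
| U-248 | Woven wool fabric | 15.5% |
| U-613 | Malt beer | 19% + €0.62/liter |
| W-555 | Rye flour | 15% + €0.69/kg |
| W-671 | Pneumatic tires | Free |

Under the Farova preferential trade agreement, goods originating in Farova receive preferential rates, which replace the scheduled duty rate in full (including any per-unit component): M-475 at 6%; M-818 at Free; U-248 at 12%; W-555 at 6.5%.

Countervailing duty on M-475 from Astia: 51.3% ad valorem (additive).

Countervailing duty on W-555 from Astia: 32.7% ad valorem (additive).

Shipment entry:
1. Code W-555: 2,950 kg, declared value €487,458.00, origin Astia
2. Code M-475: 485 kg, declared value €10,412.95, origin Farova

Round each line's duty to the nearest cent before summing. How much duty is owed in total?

Line 1 (W-555, Astia, 2,950 kg, €487,458.00):
Base rate for W-555 is 15% + €0.69/kg.
W-555 has an FTA preferential rate, but origin Astia is not Farova; base rate stands.
Additional duty on W-555 from Astia: +32.7%. Applied ad valorem rate: 15% + 32.7% = 47.7%.
Duty = €487,458.00 × 47.7% + 2,950 × €0.69 = €234,552.97.
Line 2 (M-475, Farova, 485 kg, €10,412.95):
Base rate for M-475 is 14.5% + €0.48/kg.
Origin Farova qualifies under the Casos–Farova agreement and M-475 is covered: preferential rate 6% applies instead.
The additional-duty order on M-475 targets Astia, not Farova; it does not apply.
Duty = €10,412.95 × 6% = €624.78.
Total = €234,552.97 + €624.78 = €235,177.75.

€235,177.75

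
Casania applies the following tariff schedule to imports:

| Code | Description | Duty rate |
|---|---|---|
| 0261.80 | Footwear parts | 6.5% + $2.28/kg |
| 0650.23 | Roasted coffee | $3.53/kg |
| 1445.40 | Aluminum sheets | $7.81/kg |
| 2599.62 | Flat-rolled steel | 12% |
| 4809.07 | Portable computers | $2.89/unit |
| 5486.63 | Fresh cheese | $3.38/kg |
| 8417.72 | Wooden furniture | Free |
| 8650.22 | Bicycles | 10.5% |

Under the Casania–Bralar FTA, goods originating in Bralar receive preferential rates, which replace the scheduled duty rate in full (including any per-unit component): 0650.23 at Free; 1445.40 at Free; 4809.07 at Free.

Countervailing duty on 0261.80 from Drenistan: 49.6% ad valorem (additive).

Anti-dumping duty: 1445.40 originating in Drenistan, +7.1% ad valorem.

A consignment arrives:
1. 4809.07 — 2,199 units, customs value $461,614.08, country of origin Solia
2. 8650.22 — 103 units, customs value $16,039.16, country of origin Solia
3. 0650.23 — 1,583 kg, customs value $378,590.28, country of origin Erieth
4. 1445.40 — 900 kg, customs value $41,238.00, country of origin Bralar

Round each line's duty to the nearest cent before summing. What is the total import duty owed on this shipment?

Line 1 (4809.07, Solia, 2,199 units, $461,614.08):
Base rate for 4809.07 is $2.89/unit.
4809.07 has an FTA preferential rate, but origin Solia is not Bralar; base rate stands.
Duty = 2,199 × $2.89 = $6,355.11.
Line 2 (8650.22, Solia, 103 units, $16,039.16):
Base rate for 8650.22 is 10.5%.
Duty = $16,039.16 × 10.5% = $1,684.11.
Line 3 (0650.23, Erieth, 1,583 kg, $378,590.28):
Base rate for 0650.23 is $3.53/kg.
0650.23 has an FTA preferential rate, but origin Erieth is not Bralar; base rate stands.
Duty = 1,583 × $3.53 = $5,587.99.
Line 4 (1445.40, Bralar, 900 kg, $41,238.00):
Base rate for 1445.40 is $7.81/kg.
Origin Bralar qualifies under the Casania–Bralar agreement and 1445.40 is covered: preferential rate Free applies instead.
The additional-duty order on 1445.40 targets Drenistan, not Bralar; it does not apply.
Duty = $41,238.00 × 0% = $0.00.
Total = $6,355.11 + $1,684.11 + $5,587.99 + $0.00 = $13,627.21.

$13,627.21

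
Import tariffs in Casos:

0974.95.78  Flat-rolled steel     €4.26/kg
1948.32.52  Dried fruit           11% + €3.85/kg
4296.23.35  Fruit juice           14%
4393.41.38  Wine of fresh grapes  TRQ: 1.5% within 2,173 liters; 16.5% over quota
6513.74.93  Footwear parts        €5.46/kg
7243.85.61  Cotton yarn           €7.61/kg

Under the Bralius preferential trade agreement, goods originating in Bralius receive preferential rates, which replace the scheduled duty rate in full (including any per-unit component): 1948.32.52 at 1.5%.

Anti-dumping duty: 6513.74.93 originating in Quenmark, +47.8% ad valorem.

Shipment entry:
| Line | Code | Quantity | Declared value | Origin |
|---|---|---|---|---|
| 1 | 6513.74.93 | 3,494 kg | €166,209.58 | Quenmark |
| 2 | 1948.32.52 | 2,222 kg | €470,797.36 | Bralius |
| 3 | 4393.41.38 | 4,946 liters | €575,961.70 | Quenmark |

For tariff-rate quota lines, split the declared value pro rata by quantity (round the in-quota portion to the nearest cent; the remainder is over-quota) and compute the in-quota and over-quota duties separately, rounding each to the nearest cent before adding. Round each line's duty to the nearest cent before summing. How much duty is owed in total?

€162,664.19

Line 1 (6513.74.93, Quenmark, 3,494 kg, €166,209.58):
Base rate for 6513.74.93 is €5.46/kg.
Additional duty on 6513.74.93 from Quenmark: +47.8% ad valorem. Applied ad valorem rate = 47.8%.
Duty = €166,209.58 × 47.8% + 3,494 × €5.46 = €98,525.42.
Line 2 (1948.32.52, Bralius, 2,222 kg, €470,797.36):
Base rate for 1948.32.52 is 11% + €3.85/kg.
Origin Bralius qualifies under the Casos–Bralius agreement and 1948.32.52 is covered: preferential rate 1.5% applies instead.
Duty = €470,797.36 × 1.5% = €7,061.96.
Line 3 (4393.41.38, Quenmark, 4,946 liters, €575,961.70):
Code 4393.41.38 is under a tariff-rate quota (threshold 2,173 liters). In-quota: 2,173 liters at 1.5%; over-quota: 2,773 liters at 16.5%.
Pro-rata value split: in-quota = €575,961.70 × 2,173/4,946 = €253,045.85; over-quota = €575,961.70 − €253,045.85 = €322,915.85.
In-quota duty = €253,045.85 × 1.5% = €3,795.69. Over-quota duty = €322,915.85 × 16.5% = €53,281.12.
Line duty = €3,795.69 + €53,281.12 = €57,076.81.
Total = €98,525.42 + €7,061.96 + €57,076.81 = €162,664.19.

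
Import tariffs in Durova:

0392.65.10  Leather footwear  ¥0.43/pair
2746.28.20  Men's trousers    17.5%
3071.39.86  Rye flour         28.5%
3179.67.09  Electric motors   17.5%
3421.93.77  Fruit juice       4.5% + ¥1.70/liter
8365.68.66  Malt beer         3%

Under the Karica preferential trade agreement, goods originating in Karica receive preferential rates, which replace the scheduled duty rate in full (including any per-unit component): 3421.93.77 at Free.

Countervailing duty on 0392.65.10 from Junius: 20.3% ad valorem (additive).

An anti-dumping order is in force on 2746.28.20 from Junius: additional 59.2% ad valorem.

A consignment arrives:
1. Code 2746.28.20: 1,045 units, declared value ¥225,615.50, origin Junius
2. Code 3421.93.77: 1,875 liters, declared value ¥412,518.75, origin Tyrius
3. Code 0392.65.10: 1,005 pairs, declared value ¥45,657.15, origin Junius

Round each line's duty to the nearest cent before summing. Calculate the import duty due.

Line 1 (2746.28.20, Junius, 1,045 units, ¥225,615.50):
Base rate for 2746.28.20 is 17.5%.
Additional duty on 2746.28.20 from Junius: +59.2%. Applied ad valorem rate: 17.5% + 59.2% = 76.7%.
Duty = ¥225,615.50 × 76.7% = ¥173,047.09.
Line 2 (3421.93.77, Tyrius, 1,875 liters, ¥412,518.75):
Base rate for 3421.93.77 is 4.5% + ¥1.70/liter.
3421.93.77 has an FTA preferential rate, but origin Tyrius is not Karica; base rate stands.
Duty = ¥412,518.75 × 4.5% + 1,875 × ¥1.70 = ¥21,750.84.
Line 3 (0392.65.10, Junius, 1,005 pairs, ¥45,657.15):
Base rate for 0392.65.10 is ¥0.43/pair.
Additional duty on 0392.65.10 from Junius: +20.3% ad valorem. Applied ad valorem rate = 20.3%.
Duty = ¥45,657.15 × 20.3% + 1,005 × ¥0.43 = ¥9,700.55.
Total = ¥173,047.09 + ¥21,750.84 + ¥9,700.55 = ¥204,498.48.

¥204,498.48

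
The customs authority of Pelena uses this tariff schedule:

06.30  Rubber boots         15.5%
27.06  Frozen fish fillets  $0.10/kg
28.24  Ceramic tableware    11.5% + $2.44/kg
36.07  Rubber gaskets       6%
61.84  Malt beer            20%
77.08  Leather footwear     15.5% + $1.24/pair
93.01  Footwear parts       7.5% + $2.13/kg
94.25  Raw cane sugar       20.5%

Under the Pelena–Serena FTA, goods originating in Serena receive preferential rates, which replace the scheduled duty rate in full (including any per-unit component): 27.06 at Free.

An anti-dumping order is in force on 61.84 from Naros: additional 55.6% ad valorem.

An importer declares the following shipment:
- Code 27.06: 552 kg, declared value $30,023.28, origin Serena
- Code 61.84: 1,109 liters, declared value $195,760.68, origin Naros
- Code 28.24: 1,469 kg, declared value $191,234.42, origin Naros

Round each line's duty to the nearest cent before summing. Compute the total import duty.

$173,571.39

Line 1 (27.06, Serena, 552 kg, $30,023.28):
Base rate for 27.06 is $0.10/kg.
Origin Serena qualifies under the Pelena–Serena agreement and 27.06 is covered: preferential rate Free applies instead.
Duty = $30,023.28 × 0% = $0.00.
Line 2 (61.84, Naros, 1,109 liters, $195,760.68):
Base rate for 61.84 is 20%.
Additional duty on 61.84 from Naros: +55.6%. Applied ad valorem rate: 20% + 55.6% = 75.6%.
Duty = $195,760.68 × 75.6% = $147,995.07.
Line 3 (28.24, Naros, 1,469 kg, $191,234.42):
Base rate for 28.24 is 11.5% + $2.44/kg.
Duty = $191,234.42 × 11.5% + 1,469 × $2.44 = $25,576.32.
Total = $0.00 + $147,995.07 + $25,576.32 = $173,571.39.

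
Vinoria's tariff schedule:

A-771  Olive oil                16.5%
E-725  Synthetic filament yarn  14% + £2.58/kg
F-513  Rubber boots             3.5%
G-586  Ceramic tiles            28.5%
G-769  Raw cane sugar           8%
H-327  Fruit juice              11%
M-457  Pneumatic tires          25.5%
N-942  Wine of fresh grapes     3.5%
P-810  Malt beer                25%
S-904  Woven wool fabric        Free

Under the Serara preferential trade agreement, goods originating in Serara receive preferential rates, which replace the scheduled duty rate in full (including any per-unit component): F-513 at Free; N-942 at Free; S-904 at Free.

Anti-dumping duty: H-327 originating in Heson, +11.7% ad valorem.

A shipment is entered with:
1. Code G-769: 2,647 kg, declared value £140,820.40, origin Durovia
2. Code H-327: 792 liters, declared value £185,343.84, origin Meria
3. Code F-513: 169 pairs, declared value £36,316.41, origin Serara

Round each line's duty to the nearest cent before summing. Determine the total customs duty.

Line 1 (G-769, Durovia, 2,647 kg, £140,820.40):
Base rate for G-769 is 8%.
Duty = £140,820.40 × 8% = £11,265.63.
Line 2 (H-327, Meria, 792 liters, £185,343.84):
Base rate for H-327 is 11%.
The additional-duty order on H-327 targets Heson, not Meria; it does not apply.
Duty = £185,343.84 × 11% = £20,387.82.
Line 3 (F-513, Serara, 169 pairs, £36,316.41):
Base rate for F-513 is 3.5%.
Origin Serara qualifies under the Vinoria–Serara agreement and F-513 is covered: preferential rate Free applies instead.
Duty = £36,316.41 × 0% = £0.00.
Total = £11,265.63 + £20,387.82 + £0.00 = £31,653.45.

£31,653.45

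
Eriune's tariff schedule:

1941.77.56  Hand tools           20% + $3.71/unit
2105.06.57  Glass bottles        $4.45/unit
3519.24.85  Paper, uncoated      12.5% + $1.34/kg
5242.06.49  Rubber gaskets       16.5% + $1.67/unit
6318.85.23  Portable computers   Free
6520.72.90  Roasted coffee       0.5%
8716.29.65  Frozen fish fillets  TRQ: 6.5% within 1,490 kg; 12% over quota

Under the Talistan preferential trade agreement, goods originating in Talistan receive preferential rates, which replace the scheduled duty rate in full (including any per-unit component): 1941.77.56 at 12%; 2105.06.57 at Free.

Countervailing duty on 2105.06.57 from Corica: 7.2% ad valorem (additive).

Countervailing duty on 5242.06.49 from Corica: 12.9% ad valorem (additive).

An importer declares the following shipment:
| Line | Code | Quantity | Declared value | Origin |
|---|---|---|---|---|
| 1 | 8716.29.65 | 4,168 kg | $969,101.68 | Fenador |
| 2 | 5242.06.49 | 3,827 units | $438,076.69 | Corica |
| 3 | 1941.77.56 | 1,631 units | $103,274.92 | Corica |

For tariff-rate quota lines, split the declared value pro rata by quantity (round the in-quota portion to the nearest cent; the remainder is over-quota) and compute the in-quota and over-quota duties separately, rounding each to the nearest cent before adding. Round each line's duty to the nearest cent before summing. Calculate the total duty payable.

Line 1 (8716.29.65, Fenador, 4,168 kg, $969,101.68):
Code 8716.29.65 is under a tariff-rate quota (threshold 1,490 kg). In-quota: 1,490 kg at 6.5%; over-quota: 2,678 kg at 12%.
Pro-rata value split: in-quota = $969,101.68 × 1,490/4,168 = $346,439.90; over-quota = $969,101.68 − $346,439.90 = $622,661.78.
In-quota duty = $346,439.90 × 6.5% = $22,518.59. Over-quota duty = $622,661.78 × 12% = $74,719.41.
Line duty = $22,518.59 + $74,719.41 = $97,238.00.
Line 2 (5242.06.49, Corica, 3,827 units, $438,076.69):
Base rate for 5242.06.49 is 16.5% + $1.67/unit.
Additional duty on 5242.06.49 from Corica: +12.9%. Applied ad valorem rate: 16.5% + 12.9% = 29.4%.
Duty = $438,076.69 × 29.4% + 3,827 × $1.67 = $135,185.64.
Line 3 (1941.77.56, Corica, 1,631 units, $103,274.92):
Base rate for 1941.77.56 is 20% + $3.71/unit.
1941.77.56 has an FTA preferential rate, but origin Corica is not Talistan; base rate stands.
Duty = $103,274.92 × 20% + 1,631 × $3.71 = $26,705.99.
Total = $97,238.00 + $135,185.64 + $26,705.99 = $259,129.63.

$259,129.63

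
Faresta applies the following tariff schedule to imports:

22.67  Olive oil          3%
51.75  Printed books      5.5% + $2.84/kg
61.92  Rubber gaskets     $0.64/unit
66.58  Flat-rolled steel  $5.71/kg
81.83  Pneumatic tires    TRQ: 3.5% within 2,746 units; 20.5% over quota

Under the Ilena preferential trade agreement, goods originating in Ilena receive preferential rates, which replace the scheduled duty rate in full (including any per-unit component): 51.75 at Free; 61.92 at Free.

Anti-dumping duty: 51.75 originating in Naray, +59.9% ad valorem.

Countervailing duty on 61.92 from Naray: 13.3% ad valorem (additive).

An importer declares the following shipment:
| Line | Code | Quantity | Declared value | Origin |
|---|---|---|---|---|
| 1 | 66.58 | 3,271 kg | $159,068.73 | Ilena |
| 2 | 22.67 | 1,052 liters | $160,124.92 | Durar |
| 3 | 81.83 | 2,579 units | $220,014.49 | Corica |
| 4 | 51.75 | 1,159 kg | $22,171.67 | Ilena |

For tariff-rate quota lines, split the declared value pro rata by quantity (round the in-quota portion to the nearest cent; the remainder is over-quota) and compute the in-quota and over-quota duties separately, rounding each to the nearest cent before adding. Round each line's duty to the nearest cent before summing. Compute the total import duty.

Line 1 (66.58, Ilena, 3,271 kg, $159,068.73):
Base rate for 66.58 is $5.71/kg.
Origin Ilena is the FTA partner but 66.58 is not on the preference list; base rate stands.
Duty = 3,271 × $5.71 = $18,677.41.
Line 2 (22.67, Durar, 1,052 liters, $160,124.92):
Base rate for 22.67 is 3%.
Duty = $160,124.92 × 3% = $4,803.75.
Line 3 (81.83, Corica, 2,579 units, $220,014.49):
Code 81.83 is under a tariff-rate quota (threshold 2,746 units). Quantity 2,579 units is within the quota, so the in-quota rate 3.5% applies to the full value.
Duty = $220,014.49 × 3.5% = $7,700.51.
Line 4 (51.75, Ilena, 1,159 kg, $22,171.67):
Base rate for 51.75 is 5.5% + $2.84/kg.
Origin Ilena qualifies under the Faresta–Ilena agreement and 51.75 is covered: preferential rate Free applies instead.
The additional-duty order on 51.75 targets Naray, not Ilena; it does not apply.
Duty = $22,171.67 × 0% = $0.00.
Total = $18,677.41 + $4,803.75 + $7,700.51 + $0.00 = $31,181.67.

$31,181.67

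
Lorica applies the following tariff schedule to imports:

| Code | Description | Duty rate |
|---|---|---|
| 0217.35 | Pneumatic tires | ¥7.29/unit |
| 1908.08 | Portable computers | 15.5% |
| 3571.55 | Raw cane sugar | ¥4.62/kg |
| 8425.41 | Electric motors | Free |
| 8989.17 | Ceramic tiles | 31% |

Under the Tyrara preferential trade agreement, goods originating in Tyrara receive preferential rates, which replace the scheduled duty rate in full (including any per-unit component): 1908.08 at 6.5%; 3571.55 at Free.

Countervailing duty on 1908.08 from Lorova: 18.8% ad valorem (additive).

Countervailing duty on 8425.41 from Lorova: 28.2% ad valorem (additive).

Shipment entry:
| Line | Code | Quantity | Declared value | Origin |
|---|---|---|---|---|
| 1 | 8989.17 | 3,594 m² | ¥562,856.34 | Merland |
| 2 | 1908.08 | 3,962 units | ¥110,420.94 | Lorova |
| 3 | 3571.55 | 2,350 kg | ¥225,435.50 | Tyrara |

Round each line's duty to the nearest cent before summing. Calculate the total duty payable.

¥212,359.85

Line 1 (8989.17, Merland, 3,594 m², ¥562,856.34):
Base rate for 8989.17 is 31%.
Duty = ¥562,856.34 × 31% = ¥174,485.47.
Line 2 (1908.08, Lorova, 3,962 units, ¥110,420.94):
Base rate for 1908.08 is 15.5%.
1908.08 has an FTA preferential rate, but origin Lorova is not Tyrara; base rate stands.
Additional duty on 1908.08 from Lorova: +18.8%. Applied ad valorem rate: 15.5% + 18.8% = 34.3%.
Duty = ¥110,420.94 × 34.3% = ¥37,874.38.
Line 3 (3571.55, Tyrara, 2,350 kg, ¥225,435.50):
Base rate for 3571.55 is ¥4.62/kg.
Origin Tyrara qualifies under the Lorica–Tyrara agreement and 3571.55 is covered: preferential rate Free applies instead.
Duty = ¥225,435.50 × 0% = ¥0.00.
Total = ¥174,485.47 + ¥37,874.38 + ¥0.00 = ¥212,359.85.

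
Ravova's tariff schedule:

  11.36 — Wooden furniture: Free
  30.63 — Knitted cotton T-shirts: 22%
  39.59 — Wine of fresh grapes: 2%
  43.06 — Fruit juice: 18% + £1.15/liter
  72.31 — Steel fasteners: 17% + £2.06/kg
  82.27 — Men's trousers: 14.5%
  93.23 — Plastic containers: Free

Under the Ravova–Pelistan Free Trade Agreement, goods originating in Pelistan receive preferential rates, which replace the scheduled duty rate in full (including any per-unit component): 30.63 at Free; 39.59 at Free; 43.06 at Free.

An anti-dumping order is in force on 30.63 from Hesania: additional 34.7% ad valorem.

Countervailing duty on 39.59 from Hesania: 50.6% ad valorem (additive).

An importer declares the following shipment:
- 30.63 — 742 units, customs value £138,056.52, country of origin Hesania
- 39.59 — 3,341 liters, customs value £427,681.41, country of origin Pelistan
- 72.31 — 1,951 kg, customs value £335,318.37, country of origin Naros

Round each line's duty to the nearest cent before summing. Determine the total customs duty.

£139,301.23

Line 1 (30.63, Hesania, 742 units, £138,056.52):
Base rate for 30.63 is 22%.
30.63 has an FTA preferential rate, but origin Hesania is not Pelistan; base rate stands.
Additional duty on 30.63 from Hesania: +34.7%. Applied ad valorem rate: 22% + 34.7% = 56.7%.
Duty = £138,056.52 × 56.7% = £78,278.05.
Line 2 (39.59, Pelistan, 3,341 liters, £427,681.41):
Base rate for 39.59 is 2%.
Origin Pelistan qualifies under the Ravova–Pelistan agreement and 39.59 is covered: preferential rate Free applies instead.
The additional-duty order on 39.59 targets Hesania, not Pelistan; it does not apply.
Duty = £427,681.41 × 0% = £0.00.
Line 3 (72.31, Naros, 1,951 kg, £335,318.37):
Base rate for 72.31 is 17% + £2.06/kg.
Duty = £335,318.37 × 17% + 1,951 × £2.06 = £61,023.18.
Total = £78,278.05 + £0.00 + £61,023.18 = £139,301.23.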